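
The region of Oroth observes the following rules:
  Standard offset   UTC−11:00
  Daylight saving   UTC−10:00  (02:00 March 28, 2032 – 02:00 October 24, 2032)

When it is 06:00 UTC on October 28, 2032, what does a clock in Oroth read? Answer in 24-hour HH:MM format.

19:00

At the standard offset (UTC−11:00), 06:00 UTC − 11h = 19:00 Oroth standard time (rolling into the previous day, 27 October 2032).
The standard-time date in Oroth, October 27, 2032, does not fall between 28 March and 24 October, so daylight saving is not in effect and Oroth is at UTC−11:00.
06:00 UTC − 11h = 19:00 local (rolling into the previous day, 27 October 2032).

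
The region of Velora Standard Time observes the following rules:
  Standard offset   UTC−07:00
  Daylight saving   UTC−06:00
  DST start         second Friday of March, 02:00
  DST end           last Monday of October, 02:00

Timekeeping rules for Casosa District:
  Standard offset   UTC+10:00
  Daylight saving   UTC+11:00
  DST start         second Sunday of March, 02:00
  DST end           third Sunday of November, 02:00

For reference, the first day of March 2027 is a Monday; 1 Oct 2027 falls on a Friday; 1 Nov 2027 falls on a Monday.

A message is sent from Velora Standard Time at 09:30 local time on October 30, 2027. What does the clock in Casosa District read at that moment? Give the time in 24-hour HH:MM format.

1 March 2027 is a Monday, so the first Friday is March 5 and the second is March 12.
1 October 2027 is a Friday, so Mondays fall on 4, 11, 18, 25; the last is October 25.
Daylight saving runs 12 March – 25 October; October 30, 2027 is outside that window, so Velora Standard Time is on standard time at UTC−07:00.
09:30 Velora Standard Time + 7h = 16:30 UTC.
1 March 2027 is a Monday, so the first Sunday is March 7 and the second is March 14.
1 November 2027 is a Monday, so the first Sunday is November 7 and the third is November 21.
At the standard offset (UTC+10:00), 16:30 UTC + 10h = 02:30 Casosa District standard time (rolling into the next day, 31 October 2027).
The standard-time date in Casosa District, October 31, 2027, lies within the daylight-saving period (14 March – 21 November), so Casosa District is on daylight time, UTC+11:00.
16:30 UTC + 11h = 03:30 Casosa District (rolling into the next day, 31 October 2027).

03:30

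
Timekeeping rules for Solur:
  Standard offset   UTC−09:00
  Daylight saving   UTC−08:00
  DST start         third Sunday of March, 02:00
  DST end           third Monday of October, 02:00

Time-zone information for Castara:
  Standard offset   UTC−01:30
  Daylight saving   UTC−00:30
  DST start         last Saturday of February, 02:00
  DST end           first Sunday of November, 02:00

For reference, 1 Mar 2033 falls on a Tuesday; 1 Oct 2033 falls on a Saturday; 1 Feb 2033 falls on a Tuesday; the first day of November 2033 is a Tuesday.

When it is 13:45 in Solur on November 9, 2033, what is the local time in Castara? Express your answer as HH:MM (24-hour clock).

21:15

1 March 2033 is a Tuesday, so the first Sunday is March 6 and the third is March 20.
1 October 2033 is a Saturday, so the first Monday is October 3 and the third is October 17.
November 9, 2033 does not fall between 20 March and 17 October, so daylight saving is not in effect and Solur is at UTC−09:00.
13:45 Solur + 9h = 22:45 UTC.
1 February 2033 is a Tuesday, so Saturdays fall on 5, 12, 19, 26; the last is February 26.
1 November 2033 is a Tuesday, so the first Sunday is November 6.
At the standard offset (UTC−01:30), 22:45 UTC − 1h30m = 21:15 Castara standard time.
Daylight saving runs 26 February – 6 November; the standard-time date in Castara, November 9, 2033, is outside that window, so Castara is on standard time at UTC−01:30.
22:45 UTC − 1h30m = 21:15 Castara.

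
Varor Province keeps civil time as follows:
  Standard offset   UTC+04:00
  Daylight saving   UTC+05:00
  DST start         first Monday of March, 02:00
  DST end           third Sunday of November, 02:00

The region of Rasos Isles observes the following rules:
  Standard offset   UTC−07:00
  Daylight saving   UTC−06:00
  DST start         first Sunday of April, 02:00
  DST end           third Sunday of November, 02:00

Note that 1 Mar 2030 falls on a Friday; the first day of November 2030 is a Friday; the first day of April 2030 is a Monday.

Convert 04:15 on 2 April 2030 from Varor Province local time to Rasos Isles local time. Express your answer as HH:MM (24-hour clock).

1 March 2030 is a Friday, so the first Monday is March 4.
1 November 2030 is a Friday, so the first Sunday is November 3 and the third is November 17.
Daylight saving runs 4 March – 17 November; 2 April 2030 is inside that window, so Varor Province is at UTC+05:00.
04:15 Varor Province − 5h = 23:15 UTC (rolling into the previous day, 1 April 2030).
1 April 2030 is a Monday, so the first Sunday is April 7.
1 November 2030 is a Friday, so the first Sunday is November 3 and the third is November 17.
At the standard offset (UTC−07:00), 23:15 UTC − 7h = 16:15 Rasos Isles standard time.
Daylight saving runs 7 April – 17 November; the standard-time date in Rasos Isles, 1 April 2030, is outside that window, so Rasos Isles is on standard time at UTC−07:00.
23:15 UTC − 7h = 16:15 Rasos Isles.

16:15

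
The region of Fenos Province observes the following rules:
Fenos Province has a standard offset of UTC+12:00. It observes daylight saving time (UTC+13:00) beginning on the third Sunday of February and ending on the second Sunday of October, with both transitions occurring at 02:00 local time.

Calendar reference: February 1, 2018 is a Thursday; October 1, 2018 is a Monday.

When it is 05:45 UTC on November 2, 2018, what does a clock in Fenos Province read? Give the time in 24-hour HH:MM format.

1 February 2018 is a Thursday, so the first Sunday is February 4 and the third is February 18.
1 October 2018 is a Monday, so the first Sunday is October 7 and the second is October 14.
At the standard offset (UTC+12:00), 05:45 UTC + 12h = 17:45 Fenos Province standard time.
Daylight saving runs 18 February – 14 October; the standard-time date in Fenos Province, November 2, 2018, is outside that window, so Fenos Province is on standard time at UTC+12:00.
05:45 UTC + 12h = 17:45 local.

17:45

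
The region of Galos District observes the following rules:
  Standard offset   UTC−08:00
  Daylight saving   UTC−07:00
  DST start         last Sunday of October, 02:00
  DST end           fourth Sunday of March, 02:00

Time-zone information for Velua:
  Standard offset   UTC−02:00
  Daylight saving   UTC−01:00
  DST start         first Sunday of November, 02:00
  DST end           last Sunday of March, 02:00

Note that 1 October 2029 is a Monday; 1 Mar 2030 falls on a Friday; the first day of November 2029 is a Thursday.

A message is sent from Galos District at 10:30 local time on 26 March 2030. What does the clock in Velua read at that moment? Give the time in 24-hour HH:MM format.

1 October 2029 is a Monday, so Sundays fall on 7, 14, 21, 28; the last is October 28.
1 March 2030 is a Friday, so the first Sunday is March 3 and the fourth is March 24.
Daylight saving runs 28 October 2029 – 24 March 2030; 26 March 2030 is outside that window, so Galos District is on standard time at UTC−08:00.
10:30 Galos District + 8h = 18:30 UTC.
1 November 2029 is a Thursday, so the first Sunday is November 4.
1 March 2030 is a Friday, so Sundays fall on 3, 10, 17, 24, 31; the last is March 31.
At the standard offset (UTC−02:00), 18:30 UTC − 2h = 16:30 Velua standard time.
The standard-time date in Velua, 26 March 2030, falls between 4 November 2029 and 31 March 2030, so daylight saving is in effect and Velua is at UTC−01:00.
18:30 UTC − 1h = 17:30 Velua.

17:30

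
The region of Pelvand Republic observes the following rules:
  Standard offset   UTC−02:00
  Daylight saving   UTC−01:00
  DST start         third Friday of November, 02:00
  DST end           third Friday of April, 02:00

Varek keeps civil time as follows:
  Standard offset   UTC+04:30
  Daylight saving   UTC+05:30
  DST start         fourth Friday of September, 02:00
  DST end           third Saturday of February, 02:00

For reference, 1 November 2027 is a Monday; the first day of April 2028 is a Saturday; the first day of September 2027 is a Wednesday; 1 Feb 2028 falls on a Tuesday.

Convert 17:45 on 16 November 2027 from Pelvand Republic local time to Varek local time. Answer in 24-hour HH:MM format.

01:15

1 November 2027 is a Monday, so the first Friday is November 5 and the third is November 19.
1 April 2028 is a Saturday, so the first Friday is April 7 and the third is April 21.
16 November 2027 is outside the daylight-saving period (19 November 2027 – 21 April 2028), so Pelvand Republic is on standard time, UTC−02:00.
17:45 Pelvand Republic + 2h = 19:45 UTC.
1 September 2027 is a Wednesday, so the first Friday is September 3 and the fourth is September 24.
1 February 2028 is a Tuesday, so the first Saturday is February 5 and the third is February 19.
At the standard offset (UTC+04:30), 19:45 UTC + 4h30m = 00:15 Varek standard time (rolling into the next day, 17 November 2027).
Daylight saving runs 24 September 2027 – 19 February 2028; the standard-time date in Varek, 17 November 2027, is inside that window, so Varek is at UTC+05:30.
19:45 UTC + 5h30m = 01:15 Varek (rolling into the next day, 17 November 2027).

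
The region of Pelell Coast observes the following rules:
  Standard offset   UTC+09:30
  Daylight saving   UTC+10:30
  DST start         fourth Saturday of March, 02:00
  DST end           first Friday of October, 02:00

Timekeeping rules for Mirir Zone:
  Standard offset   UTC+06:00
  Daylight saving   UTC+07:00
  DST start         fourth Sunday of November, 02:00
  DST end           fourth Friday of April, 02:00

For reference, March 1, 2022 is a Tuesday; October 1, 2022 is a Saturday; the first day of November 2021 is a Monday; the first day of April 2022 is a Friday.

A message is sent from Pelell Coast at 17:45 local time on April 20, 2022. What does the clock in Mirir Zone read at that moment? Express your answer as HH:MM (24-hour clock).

14:15

1 March 2022 is a Tuesday, so the first Saturday is March 5 and the fourth is March 26.
1 October 2022 is a Saturday, so the first Friday is October 7.
April 20, 2022 lies within the daylight-saving period (26 March – 7 October), so Pelell Coast is on daylight time, UTC+10:30.
17:45 Pelell Coast − 10h30m = 07:15 UTC.
1 November 2021 is a Monday, so the first Sunday is November 7 and the fourth is November 28.
1 April 2022 is a Friday, so the first Friday is April 1 and the fourth is April 22.
At the standard offset (UTC+06:00), 07:15 UTC + 6h = 13:15 Mirir Zone standard time.
The standard-time date in Mirir Zone, April 20, 2022, lies within the daylight-saving period (28 November 2021 – 22 April 2022), so Mirir Zone is on daylight time, UTC+07:00.
07:15 UTC + 7h = 14:15 Mirir Zone.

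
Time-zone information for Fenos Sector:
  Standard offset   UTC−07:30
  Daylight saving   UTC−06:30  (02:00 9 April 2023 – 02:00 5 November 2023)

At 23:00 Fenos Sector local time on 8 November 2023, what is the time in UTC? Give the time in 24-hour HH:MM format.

Daylight saving runs 9 April – 5 November; 8 November 2023 is outside that window, so Fenos Sector is on standard time at UTC−07:30.
23:00 local + 7h30m = 06:30 UTC (rolling into the next day, 9 November 2023).

06:30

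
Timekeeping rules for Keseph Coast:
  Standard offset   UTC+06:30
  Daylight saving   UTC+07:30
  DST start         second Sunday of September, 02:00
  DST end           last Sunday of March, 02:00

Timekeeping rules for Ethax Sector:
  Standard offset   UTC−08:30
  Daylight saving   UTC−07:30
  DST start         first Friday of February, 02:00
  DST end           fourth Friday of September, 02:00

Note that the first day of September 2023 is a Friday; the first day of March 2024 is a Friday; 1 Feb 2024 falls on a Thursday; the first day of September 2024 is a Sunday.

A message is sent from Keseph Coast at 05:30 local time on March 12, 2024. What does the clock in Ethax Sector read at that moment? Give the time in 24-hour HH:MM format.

14:30

1 September 2023 is a Friday, so the first Sunday is September 3 and the second is September 10.
1 March 2024 is a Friday, so Sundays fall on 3, 10, 17, 24, 31; the last is March 31.
Daylight saving runs 10 September 2023 – 31 March 2024; March 12, 2024 is inside that window, so Keseph Coast is at UTC+07:30.
05:30 Keseph Coast − 7h30m = 22:00 UTC (rolling into the previous day, 11 March 2024).
1 February 2024 is a Thursday, so the first Friday is February 2.
1 September 2024 is a Sunday, so the first Friday is September 6 and the fourth is September 27.
At the standard offset (UTC−08:30), 22:00 UTC − 8h30m = 13:30 Ethax Sector standard time.
The standard-time date in Ethax Sector, March 11, 2024, lies within the daylight-saving period (2 February – 27 September), so Ethax Sector is on daylight time, UTC−07:30.
22:00 UTC − 7h30m = 14:30 Ethax Sector.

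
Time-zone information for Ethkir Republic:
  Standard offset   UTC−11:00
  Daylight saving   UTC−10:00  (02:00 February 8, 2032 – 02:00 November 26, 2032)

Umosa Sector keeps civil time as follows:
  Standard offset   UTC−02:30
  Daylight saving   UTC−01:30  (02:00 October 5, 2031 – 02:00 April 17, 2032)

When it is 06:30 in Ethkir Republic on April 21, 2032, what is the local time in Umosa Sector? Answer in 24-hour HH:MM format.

14:00

Daylight saving runs 8 February – 26 November; April 21, 2032 is inside that window, so Ethkir Republic is at UTC−10:00.
06:30 Ethkir Republic + 10h = 16:30 UTC.
At the standard offset (UTC−02:30), 16:30 UTC − 2h30m = 14:00 Umosa Sector standard time.
The standard-time date in Umosa Sector, April 21, 2032, is outside the daylight-saving period (5 October 2031 – 17 April 2032), so Umosa Sector is on standard time, UTC−02:30.
16:30 UTC − 2h30m = 14:00 Umosa Sector.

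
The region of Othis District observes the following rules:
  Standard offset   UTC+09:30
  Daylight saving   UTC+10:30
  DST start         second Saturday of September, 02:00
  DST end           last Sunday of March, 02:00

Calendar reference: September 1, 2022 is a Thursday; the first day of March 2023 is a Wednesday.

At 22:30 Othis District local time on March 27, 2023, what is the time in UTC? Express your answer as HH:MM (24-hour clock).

1 September 2022 is a Thursday, so the first Saturday is September 3 and the second is September 10.
1 March 2023 is a Wednesday, so Sundays fall on 5, 12, 19, 26; the last is March 26.
March 27, 2023 is outside the daylight-saving period (10 September 2022 – 26 March 2023), so Othis District is on standard time, UTC+09:30.
22:30 local − 9h30m = 13:00 UTC.

13:00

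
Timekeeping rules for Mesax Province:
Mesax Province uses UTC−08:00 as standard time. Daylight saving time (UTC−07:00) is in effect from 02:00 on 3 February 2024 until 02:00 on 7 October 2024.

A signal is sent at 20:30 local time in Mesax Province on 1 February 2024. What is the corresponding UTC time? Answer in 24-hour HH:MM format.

1 February 2024 does not fall between 3 February and 7 October, so daylight saving is not in effect and Mesax Province is at UTC−08:00.
20:30 local + 8h = 04:30 UTC (rolling into the next day, 2 February 2024).

04:30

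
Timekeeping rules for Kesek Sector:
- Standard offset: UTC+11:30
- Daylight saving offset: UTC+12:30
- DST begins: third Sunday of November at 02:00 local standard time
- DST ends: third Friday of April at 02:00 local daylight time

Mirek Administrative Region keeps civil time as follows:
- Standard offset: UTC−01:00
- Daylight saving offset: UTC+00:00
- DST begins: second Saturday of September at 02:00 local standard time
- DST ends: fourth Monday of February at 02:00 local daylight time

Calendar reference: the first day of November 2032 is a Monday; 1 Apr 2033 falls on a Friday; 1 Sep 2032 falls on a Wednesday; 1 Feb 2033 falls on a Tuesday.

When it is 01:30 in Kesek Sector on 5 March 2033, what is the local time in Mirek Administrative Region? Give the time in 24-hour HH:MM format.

1 November 2032 is a Monday, so the first Sunday is November 7 and the third is November 21.
1 April 2033 is a Friday, so the first Friday is April 1 and the third is April 15.
5 March 2033 falls between 21 November 2032 and 15 April 2033, so daylight saving is in effect and Kesek Sector is at UTC+12:30.
01:30 Kesek Sector − 12h30m = 13:00 UTC (rolling into the previous day, 4 March 2033).
1 September 2032 is a Wednesday, so the first Saturday is September 4 and the second is September 11.
1 February 2033 is a Tuesday, so the first Monday is February 7 and the fourth is February 28.
At the standard offset (UTC−01:00), 13:00 UTC − 1h = 12:00 Mirek Administrative Region standard time.
The standard-time date in Mirek Administrative Region, 4 March 2033, does not fall between 11 September 2032 and 28 February 2033, so daylight saving is not in effect and Mirek Administrative Region is at UTC−01:00.
13:00 UTC − 1h = 12:00 Mirek Administrative Region.

12:00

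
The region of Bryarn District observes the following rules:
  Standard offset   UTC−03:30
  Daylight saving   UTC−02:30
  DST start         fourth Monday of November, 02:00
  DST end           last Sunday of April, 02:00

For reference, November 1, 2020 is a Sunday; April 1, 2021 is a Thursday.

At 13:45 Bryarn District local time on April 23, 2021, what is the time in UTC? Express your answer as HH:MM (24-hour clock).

16:15

1 November 2020 is a Sunday, so the first Monday is November 2 and the fourth is November 23.
1 April 2021 is a Thursday, so Sundays fall on 4, 11, 18, 25; the last is April 25.
April 23, 2021 lies within the daylight-saving period (23 November 2020 – 25 April 2021), so Bryarn District is on daylight time, UTC−02:30.
13:45 local + 2h30m = 16:15 UTC.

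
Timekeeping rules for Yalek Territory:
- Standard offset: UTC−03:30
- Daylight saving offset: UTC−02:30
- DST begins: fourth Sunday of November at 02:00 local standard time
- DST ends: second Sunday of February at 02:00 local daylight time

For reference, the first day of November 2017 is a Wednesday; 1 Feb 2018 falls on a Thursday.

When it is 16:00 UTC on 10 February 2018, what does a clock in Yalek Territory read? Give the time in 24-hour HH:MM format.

13:30

1 November 2017 is a Wednesday, so the first Sunday is November 5 and the fourth is November 26.
1 February 2018 is a Thursday, so the first Sunday is February 4 and the second is February 11.
At the standard offset (UTC−03:30), 16:00 UTC − 3h30m = 12:30 Yalek Territory standard time.
Daylight saving runs 26 November 2017 – 11 February 2018; the standard-time date in Yalek Territory, 10 February 2018, is inside that window, so Yalek Territory is at UTC−02:30.
16:00 UTC − 2h30m = 13:30 local.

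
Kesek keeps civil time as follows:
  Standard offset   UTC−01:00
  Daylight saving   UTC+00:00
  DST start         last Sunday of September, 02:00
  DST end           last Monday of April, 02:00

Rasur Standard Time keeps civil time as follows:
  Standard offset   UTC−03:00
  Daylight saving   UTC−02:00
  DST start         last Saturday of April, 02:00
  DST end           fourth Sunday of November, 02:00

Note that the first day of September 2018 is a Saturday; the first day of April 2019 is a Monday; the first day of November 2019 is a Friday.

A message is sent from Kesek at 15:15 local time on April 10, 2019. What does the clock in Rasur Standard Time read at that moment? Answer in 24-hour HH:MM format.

1 September 2018 is a Saturday, so Sundays fall on 2, 9, 16, 23, 30; the last is September 30.
1 April 2019 is a Monday, so Mondays fall on 1, 8, 15, 22, 29; the last is April 29.
April 10, 2019 lies within the daylight-saving period (30 September 2018 – 29 April 2019), so Kesek is on daylight time, UTC+00:00.
15:15 Kesek − 0h = 15:15 UTC.
1 April 2019 is a Monday, so Saturdays fall on 6, 13, 20, 27; the last is April 27.
1 November 2019 is a Friday, so the first Sunday is November 3 and the fourth is November 24.
At the standard offset (UTC−03:00), 15:15 UTC − 3h = 12:15 Rasur Standard Time standard time.
The standard-time date in Rasur Standard Time, April 10, 2019, does not fall between 27 April and 24 November, so daylight saving is not in effect and Rasur Standard Time is at UTC−03:00.
15:15 UTC − 3h = 12:15 Rasur Standard Time.

12:15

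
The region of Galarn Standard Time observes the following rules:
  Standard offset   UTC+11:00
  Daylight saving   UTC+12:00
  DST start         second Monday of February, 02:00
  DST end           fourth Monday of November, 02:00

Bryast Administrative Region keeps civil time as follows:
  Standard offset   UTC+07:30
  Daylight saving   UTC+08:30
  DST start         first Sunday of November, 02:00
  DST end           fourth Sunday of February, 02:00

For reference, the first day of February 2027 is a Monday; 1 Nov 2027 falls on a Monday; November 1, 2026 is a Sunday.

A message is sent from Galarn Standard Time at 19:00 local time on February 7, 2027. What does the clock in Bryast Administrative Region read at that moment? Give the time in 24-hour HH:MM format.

1 February 2027 is a Monday, so the first Monday is February 1 and the second is February 8.
1 November 2027 is a Monday, so the first Monday is November 1 and the fourth is November 22.
February 7, 2027 does not fall between 8 February and 22 November, so daylight saving is not in effect and Galarn Standard Time is at UTC+11:00.
19:00 Galarn Standard Time − 11h = 08:00 UTC.
1 November 2026 is a Sunday, so the first Sunday is November 1.
1 February 2027 is a Monday, so the first Sunday is February 7 and the fourth is February 28.
At the standard offset (UTC+07:30), 08:00 UTC + 7h30m = 15:30 Bryast Administrative Region standard time.
The standard-time date in Bryast Administrative Region, February 7, 2027, lies within the daylight-saving period (1 November 2026 – 28 February 2027), so Bryast Administrative Region is on daylight time, UTC+08:30.
08:00 UTC + 8h30m = 16:30 Bryast Administrative Region.

16:30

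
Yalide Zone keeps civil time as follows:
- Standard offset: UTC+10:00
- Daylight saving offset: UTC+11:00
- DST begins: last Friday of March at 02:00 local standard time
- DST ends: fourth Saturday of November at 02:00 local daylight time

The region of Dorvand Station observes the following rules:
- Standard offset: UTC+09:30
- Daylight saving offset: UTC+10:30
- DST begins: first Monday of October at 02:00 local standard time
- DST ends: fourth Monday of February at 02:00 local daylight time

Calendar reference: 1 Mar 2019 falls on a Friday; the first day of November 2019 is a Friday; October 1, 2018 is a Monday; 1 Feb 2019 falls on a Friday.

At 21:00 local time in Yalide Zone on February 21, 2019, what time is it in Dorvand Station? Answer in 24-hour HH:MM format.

21:30

1 March 2019 is a Friday, so Fridays fall on 1, 8, 15, 22, 29; the last is March 29.
1 November 2019 is a Friday, so the first Saturday is November 2 and the fourth is November 23.
Daylight saving runs 29 March – 23 November; February 21, 2019 is outside that window, so Yalide Zone is on standard time at UTC+10:00.
21:00 Yalide Zone − 10h = 11:00 UTC.
1 October 2018 is a Monday, so the first Monday is October 1.
1 February 2019 is a Friday, so the first Monday is February 4 and the fourth is February 25.
At the standard offset (UTC+09:30), 11:00 UTC + 9h30m = 20:30 Dorvand Station standard time.
The standard-time date in Dorvand Station, February 21, 2019, lies within the daylight-saving period (1 October 2018 – 25 February 2019), so Dorvand Station is on daylight time, UTC+10:30.
11:00 UTC + 10h30m = 21:30 Dorvand Station.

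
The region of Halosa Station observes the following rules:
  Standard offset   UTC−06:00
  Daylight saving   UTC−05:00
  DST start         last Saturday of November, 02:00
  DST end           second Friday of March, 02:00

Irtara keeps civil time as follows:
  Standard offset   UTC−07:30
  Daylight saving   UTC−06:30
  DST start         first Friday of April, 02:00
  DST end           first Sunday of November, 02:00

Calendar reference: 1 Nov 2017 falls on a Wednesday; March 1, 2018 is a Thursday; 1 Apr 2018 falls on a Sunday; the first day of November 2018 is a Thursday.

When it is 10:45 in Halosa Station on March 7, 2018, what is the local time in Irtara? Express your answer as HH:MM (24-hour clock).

1 November 2017 is a Wednesday, so Saturdays fall on 4, 11, 18, 25; the last is November 25.
1 March 2018 is a Thursday, so the first Friday is March 2 and the second is March 9.
March 7, 2018 lies within the daylight-saving period (25 November 2017 – 9 March 2018), so Halosa Station is on daylight time, UTC−05:00.
10:45 Halosa Station + 5h = 15:45 UTC.
1 April 2018 is a Sunday, so the first Friday is April 6.
1 November 2018 is a Thursday, so the first Sunday is November 4.
At the standard offset (UTC−07:30), 15:45 UTC − 7h30m = 08:15 Irtara standard time.
The standard-time date in Irtara, March 7, 2018, does not fall between 6 April and 4 November, so daylight saving is not in effect and Irtara is at UTC−07:30.
15:45 UTC − 7h30m = 08:15 Irtara.

08:15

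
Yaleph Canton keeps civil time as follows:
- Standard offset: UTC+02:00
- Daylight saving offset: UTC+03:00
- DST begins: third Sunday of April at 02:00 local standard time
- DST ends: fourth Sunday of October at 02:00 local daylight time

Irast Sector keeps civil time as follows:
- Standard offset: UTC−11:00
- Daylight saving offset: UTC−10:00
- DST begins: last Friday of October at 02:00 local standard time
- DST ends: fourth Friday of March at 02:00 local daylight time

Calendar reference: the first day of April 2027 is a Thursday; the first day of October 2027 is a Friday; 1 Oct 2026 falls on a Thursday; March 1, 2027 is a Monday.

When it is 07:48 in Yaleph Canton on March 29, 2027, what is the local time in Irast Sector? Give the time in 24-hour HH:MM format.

1 April 2027 is a Thursday, so the first Sunday is April 4 and the third is April 18.
1 October 2027 is a Friday, so the first Sunday is October 3 and the fourth is October 24.
March 29, 2027 does not fall between 18 April and 24 October, so daylight saving is not in effect and Yaleph Canton is at UTC+02:00.
07:48 Yaleph Canton − 2h = 05:48 UTC.
1 October 2026 is a Thursday, so Fridays fall on 2, 9, 16, 23, 30; the last is October 30.
1 March 2027 is a Monday, so the first Friday is March 5 and the fourth is March 26.
At the standard offset (UTC−11:00), 05:48 UTC − 11h = 18:48 Irast Sector standard time (rolling into the previous day, 28 March 2027).
The standard-time date in Irast Sector, March 28, 2027, does not fall between 30 October 2026 and 26 March 2027, so daylight saving is not in effect and Irast Sector is at UTC−11:00.
05:48 UTC − 11h = 18:48 Irast Sector (rolling into the previous day, 28 March 2027).

18:48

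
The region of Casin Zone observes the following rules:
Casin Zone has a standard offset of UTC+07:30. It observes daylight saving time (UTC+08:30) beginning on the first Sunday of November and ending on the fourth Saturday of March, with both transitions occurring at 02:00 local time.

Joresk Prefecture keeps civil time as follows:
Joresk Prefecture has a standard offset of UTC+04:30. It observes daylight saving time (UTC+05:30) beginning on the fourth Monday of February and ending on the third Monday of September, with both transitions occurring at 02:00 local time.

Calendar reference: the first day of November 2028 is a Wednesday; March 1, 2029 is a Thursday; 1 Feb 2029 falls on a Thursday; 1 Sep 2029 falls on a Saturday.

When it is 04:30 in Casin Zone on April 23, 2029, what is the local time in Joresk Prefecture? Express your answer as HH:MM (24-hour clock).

1 November 2028 is a Wednesday, so the first Sunday is November 5.
1 March 2029 is a Thursday, so the first Saturday is March 3 and the fourth is March 24.
April 23, 2029 is outside the daylight-saving period (5 November 2028 – 24 March 2029), so Casin Zone is on standard time, UTC+07:30.
04:30 Casin Zone − 7h30m = 21:00 UTC (rolling into the previous day, 22 April 2029).
1 February 2029 is a Thursday, so the first Monday is February 5 and the fourth is February 26.
1 September 2029 is a Saturday, so the first Monday is September 3 and the third is September 17.
At the standard offset (UTC+04:30), 21:00 UTC + 4h30m = 01:30 Joresk Prefecture standard time (rolling into the next day, 23 April 2029).
Daylight saving runs 26 February – 17 September; the standard-time date in Joresk Prefecture, April 23, 2029, is inside that window, so Joresk Prefecture is at UTC+05:30.
21:00 UTC + 5h30m = 02:30 Joresk Prefecture (rolling into the next day, 23 April 2029).

02:30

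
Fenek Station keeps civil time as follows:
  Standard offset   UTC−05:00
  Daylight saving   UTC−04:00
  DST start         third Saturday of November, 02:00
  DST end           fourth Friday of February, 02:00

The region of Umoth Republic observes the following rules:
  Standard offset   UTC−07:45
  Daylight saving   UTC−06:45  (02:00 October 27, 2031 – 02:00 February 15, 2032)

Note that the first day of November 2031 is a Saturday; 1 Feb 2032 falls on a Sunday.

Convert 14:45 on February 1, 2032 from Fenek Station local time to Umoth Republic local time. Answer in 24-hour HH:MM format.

1 November 2031 is a Saturday, so the first Saturday is November 1 and the third is November 15.
1 February 2032 is a Sunday, so the first Friday is February 6 and the fourth is February 27.
February 1, 2032 lies within the daylight-saving period (15 November 2031 – 27 February 2032), so Fenek Station is on daylight time, UTC−04:00.
14:45 Fenek Station + 4h = 18:45 UTC.
At the standard offset (UTC−07:45), 18:45 UTC − 7h45m = 11:00 Umoth Republic standard time.
The standard-time date in Umoth Republic, February 1, 2032, lies within the daylight-saving period (27 October 2031 – 15 February 2032), so Umoth Republic is on daylight time, UTC−06:45.
18:45 UTC − 6h45m = 12:00 Umoth Republic.

12:00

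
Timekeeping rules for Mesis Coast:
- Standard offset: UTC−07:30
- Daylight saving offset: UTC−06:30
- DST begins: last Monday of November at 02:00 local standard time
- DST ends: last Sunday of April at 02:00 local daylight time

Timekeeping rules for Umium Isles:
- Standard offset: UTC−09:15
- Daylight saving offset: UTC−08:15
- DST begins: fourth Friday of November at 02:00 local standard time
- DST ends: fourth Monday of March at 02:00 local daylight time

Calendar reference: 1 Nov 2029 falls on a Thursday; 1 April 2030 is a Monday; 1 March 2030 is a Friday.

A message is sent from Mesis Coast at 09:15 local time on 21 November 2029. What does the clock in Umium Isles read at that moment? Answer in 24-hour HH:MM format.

1 November 2029 is a Thursday, so Mondays fall on 5, 12, 19, 26; the last is November 26.
1 April 2030 is a Monday, so Sundays fall on 7, 14, 21, 28; the last is April 28.
21 November 2029 does not fall between 26 November 2029 and 28 April 2030, so daylight saving is not in effect and Mesis Coast is at UTC−07:30.
09:15 Mesis Coast + 7h30m = 16:45 UTC.
1 November 2029 is a Thursday, so the first Friday is November 2 and the fourth is November 23.
1 March 2030 is a Friday, so the first Monday is March 4 and the fourth is March 25.
At the standard offset (UTC−09:15), 16:45 UTC − 9h15m = 07:30 Umium Isles standard time.
The standard-time date in Umium Isles, 21 November 2029, is outside the daylight-saving period (23 November 2029 – 25 March 2030), so Umium Isles is on standard time, UTC−09:15.
16:45 UTC − 9h15m = 07:30 Umium Isles.

07:30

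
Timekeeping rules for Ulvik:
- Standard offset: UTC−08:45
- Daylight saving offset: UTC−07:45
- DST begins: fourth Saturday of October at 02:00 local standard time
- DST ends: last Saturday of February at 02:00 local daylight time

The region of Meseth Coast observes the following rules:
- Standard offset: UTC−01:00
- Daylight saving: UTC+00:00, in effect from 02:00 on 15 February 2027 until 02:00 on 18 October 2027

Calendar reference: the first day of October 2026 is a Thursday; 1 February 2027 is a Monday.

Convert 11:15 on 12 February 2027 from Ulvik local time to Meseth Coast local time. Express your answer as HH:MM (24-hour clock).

1 October 2026 is a Thursday, so the first Saturday is October 3 and the fourth is October 24.
1 February 2027 is a Monday, so Saturdays fall on 6, 13, 20, 27; the last is February 27.
12 February 2027 lies within the daylight-saving period (24 October 2026 – 27 February 2027), so Ulvik is on daylight time, UTC−07:45.
11:15 Ulvik + 7h45m = 19:00 UTC.
At the standard offset (UTC−01:00), 19:00 UTC − 1h = 18:00 Meseth Coast standard time.
The standard-time date in Meseth Coast, 12 February 2027, is outside the daylight-saving period (15 February – 18 October), so Meseth Coast is on standard time, UTC−01:00.
19:00 UTC − 1h = 18:00 Meseth Coast.

18:00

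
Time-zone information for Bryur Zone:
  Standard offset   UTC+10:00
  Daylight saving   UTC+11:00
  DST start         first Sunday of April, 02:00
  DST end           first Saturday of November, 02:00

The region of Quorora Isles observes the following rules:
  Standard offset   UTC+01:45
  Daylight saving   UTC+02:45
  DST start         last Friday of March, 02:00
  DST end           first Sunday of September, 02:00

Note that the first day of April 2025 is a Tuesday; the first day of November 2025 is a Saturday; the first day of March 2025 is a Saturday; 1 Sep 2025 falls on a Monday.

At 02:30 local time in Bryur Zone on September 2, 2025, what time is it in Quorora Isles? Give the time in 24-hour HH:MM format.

18:15

1 April 2025 is a Tuesday, so the first Sunday is April 6.
1 November 2025 is a Saturday, so the first Saturday is November 1.
Daylight saving runs 6 April – 1 November; September 2, 2025 is inside that window, so Bryur Zone is at UTC+11:00.
02:30 Bryur Zone − 11h = 15:30 UTC (rolling into the previous day, 1 September 2025).
1 March 2025 is a Saturday, so Fridays fall on 7, 14, 21, 28; the last is March 28.
1 September 2025 is a Monday, so the first Sunday is September 7.
At the standard offset (UTC+01:45), 15:30 UTC + 1h45m = 17:15 Quorora Isles standard time.
The standard-time date in Quorora Isles, September 1, 2025, lies within the daylight-saving period (28 March – 7 September), so Quorora Isles is on daylight time, UTC+02:45.
15:30 UTC + 2h45m = 18:15 Quorora Isles.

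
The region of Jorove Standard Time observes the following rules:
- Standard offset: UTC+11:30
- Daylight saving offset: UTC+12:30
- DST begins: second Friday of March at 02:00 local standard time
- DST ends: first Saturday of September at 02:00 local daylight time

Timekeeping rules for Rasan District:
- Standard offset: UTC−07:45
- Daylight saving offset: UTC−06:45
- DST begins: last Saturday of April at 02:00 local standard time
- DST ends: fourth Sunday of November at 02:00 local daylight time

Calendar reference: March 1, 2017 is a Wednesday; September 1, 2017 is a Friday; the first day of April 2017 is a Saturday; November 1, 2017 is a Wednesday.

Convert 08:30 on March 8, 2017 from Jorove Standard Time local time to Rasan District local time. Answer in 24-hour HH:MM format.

13:15

1 March 2017 is a Wednesday, so the first Friday is March 3 and the second is March 10.
1 September 2017 is a Friday, so the first Saturday is September 2.
March 8, 2017 is outside the daylight-saving period (10 March – 2 September), so Jorove Standard Time is on standard time, UTC+11:30.
08:30 Jorove Standard Time − 11h30m = 21:00 UTC (rolling into the previous day, 7 March 2017).
1 April 2017 is a Saturday, so Saturdays fall on 1, 8, 15, 22, 29; the last is April 29.
1 November 2017 is a Wednesday, so the first Sunday is November 5 and the fourth is November 26.
At the standard offset (UTC−07:45), 21:00 UTC − 7h45m = 13:15 Rasan District standard time.
The standard-time date in Rasan District, March 7, 2017, does not fall between 29 April and 26 November, so daylight saving is not in effect and Rasan District is at UTC−07:45.
21:00 UTC − 7h45m = 13:15 Rasan District.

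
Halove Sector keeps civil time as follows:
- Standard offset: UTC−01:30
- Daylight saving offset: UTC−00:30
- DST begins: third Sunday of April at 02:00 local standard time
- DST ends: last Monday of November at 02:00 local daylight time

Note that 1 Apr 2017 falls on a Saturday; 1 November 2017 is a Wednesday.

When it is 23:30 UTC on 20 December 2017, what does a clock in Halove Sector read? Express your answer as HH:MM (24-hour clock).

22:00

1 April 2017 is a Saturday, so the first Sunday is April 2 and the third is April 16.
1 November 2017 is a Wednesday, so Mondays fall on 6, 13, 20, 27; the last is November 27.
At the standard offset (UTC−01:30), 23:30 UTC − 1h30m = 22:00 Halove Sector standard time.
Daylight saving runs 16 April – 27 November; the standard-time date in Halove Sector, 20 December 2017, is outside that window, so Halove Sector is on standard time at UTC−01:30.
23:30 UTC − 1h30m = 22:00 local.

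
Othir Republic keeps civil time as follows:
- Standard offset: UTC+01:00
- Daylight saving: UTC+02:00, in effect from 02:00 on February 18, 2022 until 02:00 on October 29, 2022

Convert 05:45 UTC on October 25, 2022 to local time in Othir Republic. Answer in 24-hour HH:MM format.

07:45

At the standard offset (UTC+01:00), 05:45 UTC + 1h = 06:45 Othir Republic standard time.
Daylight saving runs 18 February – 29 October; the standard-time date in Othir Republic, October 25, 2022, is inside that window, so Othir Republic is at UTC+02:00.
05:45 UTC + 2h = 07:45 local.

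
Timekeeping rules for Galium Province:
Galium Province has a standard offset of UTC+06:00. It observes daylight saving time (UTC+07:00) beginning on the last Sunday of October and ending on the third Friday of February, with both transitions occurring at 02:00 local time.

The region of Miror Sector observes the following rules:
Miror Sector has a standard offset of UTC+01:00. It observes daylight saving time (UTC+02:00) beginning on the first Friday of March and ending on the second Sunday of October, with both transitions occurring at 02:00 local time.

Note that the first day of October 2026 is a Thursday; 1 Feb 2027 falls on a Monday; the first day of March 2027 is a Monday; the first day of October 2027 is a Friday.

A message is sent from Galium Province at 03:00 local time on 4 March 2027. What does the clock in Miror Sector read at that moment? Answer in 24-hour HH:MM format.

22:00

1 October 2026 is a Thursday, so Sundays fall on 4, 11, 18, 25; the last is October 25.
1 February 2027 is a Monday, so the first Friday is February 5 and the third is February 19.
4 March 2027 does not fall between 25 October 2026 and 19 February 2027, so daylight saving is not in effect and Galium Province is at UTC+06:00.
03:00 Galium Province − 6h = 21:00 UTC (rolling into the previous day, 3 March 2027).
1 March 2027 is a Monday, so the first Friday is March 5.
1 October 2027 is a Friday, so the first Sunday is October 3 and the second is October 10.
At the standard offset (UTC+01:00), 21:00 UTC + 1h = 22:00 Miror Sector standard time.
Daylight saving runs 5 March – 10 October; the standard-time date in Miror Sector, 3 March 2027, is outside that window, so Miror Sector is on standard time at UTC+01:00.
21:00 UTC + 1h = 22:00 Miror Sector.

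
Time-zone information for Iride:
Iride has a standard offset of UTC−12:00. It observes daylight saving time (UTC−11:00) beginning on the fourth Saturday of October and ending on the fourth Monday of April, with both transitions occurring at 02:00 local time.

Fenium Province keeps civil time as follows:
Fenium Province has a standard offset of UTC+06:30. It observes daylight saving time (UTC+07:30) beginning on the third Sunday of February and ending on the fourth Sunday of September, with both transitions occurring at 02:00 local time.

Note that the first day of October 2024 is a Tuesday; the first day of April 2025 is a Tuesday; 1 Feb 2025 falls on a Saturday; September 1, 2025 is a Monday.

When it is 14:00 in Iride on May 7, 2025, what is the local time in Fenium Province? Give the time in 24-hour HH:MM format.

1 October 2024 is a Tuesday, so the first Saturday is October 5 and the fourth is October 26.
1 April 2025 is a Tuesday, so the first Monday is April 7 and the fourth is April 28.
May 7, 2025 is outside the daylight-saving period (26 October 2024 – 28 April 2025), so Iride is on standard time, UTC−12:00.
14:00 Iride + 12h = 02:00 UTC (rolling into the next day, 8 May 2025).
1 February 2025 is a Saturday, so the first Sunday is February 2 and the third is February 16.
1 September 2025 is a Monday, so the first Sunday is September 7 and the fourth is September 28.
At the standard offset (UTC+06:30), 02:00 UTC + 6h30m = 08:30 Fenium Province standard time.
The standard-time date in Fenium Province, May 8, 2025, lies within the daylight-saving period (16 February – 28 September), so Fenium Province is on daylight time, UTC+07:30.
02:00 UTC + 7h30m = 09:30 Fenium Province.

09:30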